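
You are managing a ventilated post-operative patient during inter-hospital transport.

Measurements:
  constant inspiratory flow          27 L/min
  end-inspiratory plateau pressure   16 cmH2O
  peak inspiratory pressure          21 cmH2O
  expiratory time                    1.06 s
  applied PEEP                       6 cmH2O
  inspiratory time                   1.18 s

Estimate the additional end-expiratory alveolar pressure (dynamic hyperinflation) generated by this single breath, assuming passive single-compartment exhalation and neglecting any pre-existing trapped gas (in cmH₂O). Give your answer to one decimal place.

Flow: 27 L/min ÷ 60 = 0.45 L/s.
Vt = flow × Ti = 0.45 L/s × 1.18 s × 1000 mL/L = 531.0 mL.
R = (PIP − Pplat)/V̇ = (21 − 16) / 0.45 = 5.0/0.45 = 11.111 cmH2O·s/L.
C = Vt/(Pplat − PEEP) = 531.0 / (16 − 6) = 531.0/10.0 = 53.1 mL/cmH2O.
τ = R × C = 11.111 × 0.0531 L/cmH2O = 0.59 s.
Fraction remaining = e^(−Te/τ) = e^(−1.06/0.59) = 0.1659; trapped volume = 531.0 × 0.1659 = 88.093 mL.
Additional alveolar pressure from trapping ≈ V_trapped / C = 88.093 / 53.1 = 1.659 cmH2O.

1.7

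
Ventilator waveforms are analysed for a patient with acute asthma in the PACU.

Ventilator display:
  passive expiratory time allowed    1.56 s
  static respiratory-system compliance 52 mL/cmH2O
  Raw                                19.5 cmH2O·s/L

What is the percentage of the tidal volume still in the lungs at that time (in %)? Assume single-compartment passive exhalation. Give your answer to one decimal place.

τ = R × C = 19.5 × 52 mL/cmH2O = 19.5 × 0.052 L/cmH2O = 1.014 s.
Passive exhalation: V(t)/V₀ = e^(−t/τ) = e^(−1.56/1.014) = 0.2147.
Fraction remaining = 0.2147 → 21.47%.

21.5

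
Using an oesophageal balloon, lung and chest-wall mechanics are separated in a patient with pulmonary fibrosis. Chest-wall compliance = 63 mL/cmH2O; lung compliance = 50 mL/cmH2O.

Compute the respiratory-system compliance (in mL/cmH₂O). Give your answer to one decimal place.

27.9

Lung and chest wall are elastances in series: 1/Crs = 1/CL + 1/Ccw.
1/Crs = 1/50 + 1/63 = 0.03587.
Crs = 27.878 mL/cmH2O.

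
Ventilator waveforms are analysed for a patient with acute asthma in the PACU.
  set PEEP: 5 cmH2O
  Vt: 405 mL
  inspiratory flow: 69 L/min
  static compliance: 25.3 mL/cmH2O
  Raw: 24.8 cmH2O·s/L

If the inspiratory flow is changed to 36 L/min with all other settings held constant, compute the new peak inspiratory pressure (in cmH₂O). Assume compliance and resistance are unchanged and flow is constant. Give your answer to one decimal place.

35.9

Flow: 69 L/min ÷ 60 = 1.15 L/s.
New flow: 36 L/min ÷ 60 = 0.6 L/s.
PIP = Vt/C + R·V̇ + PEEP (constant-flow equation of motion).
Only the resistive term changes: ΔPIP = R × ΔV̇ = 24.8 × (0.6 − 1.15) = 24.8 × -0.55 = -13.64 cmH2O.
Original PIP = 405/25.3 + 24.8×1.15 + 5 = 49.528 cmH2O; new PIP = 49.528 + (-13.64) = 35.888 cmH2O.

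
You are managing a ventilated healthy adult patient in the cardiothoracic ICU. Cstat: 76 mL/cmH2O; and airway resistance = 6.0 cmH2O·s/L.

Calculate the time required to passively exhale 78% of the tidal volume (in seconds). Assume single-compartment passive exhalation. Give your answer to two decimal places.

τ = R × C = 6.0 × 76 mL/cmH2O = 6.0 × 0.076 L/cmH2O = 0.456 s.
Exhaled fraction f = 1 − e^(−t/τ) → t = −τ·ln(1 − f) = −0.456·ln(0.22) = 0.6904 s.

0.69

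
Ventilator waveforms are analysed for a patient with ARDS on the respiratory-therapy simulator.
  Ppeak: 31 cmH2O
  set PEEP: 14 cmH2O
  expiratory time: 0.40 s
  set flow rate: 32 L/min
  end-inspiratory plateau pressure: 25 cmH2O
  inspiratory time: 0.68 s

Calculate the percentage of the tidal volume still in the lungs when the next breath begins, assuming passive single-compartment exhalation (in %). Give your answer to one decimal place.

Flow: 32 L/min ÷ 60 = 0.5333 L/s.
Vt = flow × Ti = 0.5333 L/s × 0.68 s × 1000 mL/L = 362.64 mL.
R = (PIP − Pplat)/V̇ = (31 − 25) / 0.5333 = 6.0/0.5333 = 11.251 cmH2O·s/L.
C = Vt/(Pplat − PEEP) = 362.64 / (25 − 14) = 362.64/11.0 = 32.967 mL/cmH2O.
τ = R × C = 11.251 × 0.03297 L/cmH2O = 0.3709 s.
Fraction remaining at end-expiration = e^(−Te/τ) = e^(−0.40/0.3709) = 0.3401 → 34.01%.

34.0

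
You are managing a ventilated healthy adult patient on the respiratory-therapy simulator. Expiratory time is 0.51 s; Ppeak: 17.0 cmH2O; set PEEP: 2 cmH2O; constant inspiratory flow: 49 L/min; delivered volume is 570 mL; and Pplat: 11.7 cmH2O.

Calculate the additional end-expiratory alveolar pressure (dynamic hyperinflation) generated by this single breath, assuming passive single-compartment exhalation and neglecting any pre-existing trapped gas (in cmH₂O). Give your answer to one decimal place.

Flow: 49 L/min ÷ 60 = 0.8167 L/s.
R = (PIP − Pplat)/V̇ = (17.0 − 11.7) / 0.8167 = 5.3/0.8167 = 6.49 cmH2O·s/L.
C = Vt/(Pplat − PEEP) = 570.0 / (11.7 − 2) = 570.0/9.7 = 58.763 mL/cmH2O.
τ = R × C = 6.49 × 0.05876 L/cmH2O = 0.3814 s.
Fraction remaining = e^(−Te/τ) = e^(−0.51/0.3814) = 0.2626; trapped volume = 570.0 × 0.2626 = 149.68 mL.
Additional alveolar pressure from trapping ≈ V_trapped / C = 149.68 / 58.763 = 2.547 cmH2O.

2.5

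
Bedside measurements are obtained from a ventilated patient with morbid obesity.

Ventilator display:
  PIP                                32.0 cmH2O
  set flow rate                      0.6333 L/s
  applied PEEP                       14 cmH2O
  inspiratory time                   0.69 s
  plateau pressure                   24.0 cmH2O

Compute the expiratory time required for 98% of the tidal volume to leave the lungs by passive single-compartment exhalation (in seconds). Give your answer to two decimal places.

2.16

Vt = flow × Ti = 0.6333 L/s × 0.69 s × 1000 mL/L = 436.98 mL.
R = (PIP − Pplat)/V̇ = (32.0 − 24.0) / 0.6333 = 8.0/0.6333 = 12.632 cmH2O·s/L.
C = Vt/(Pplat − PEEP) = 436.98 / (24.0 − 14) = 436.98/10.0 = 43.698 mL/cmH2O.
τ = R × C = 12.632 × 0.0437 L/cmH2O = 0.552 s.
t = −τ·ln(1 − 0.98) = −0.552·ln(0.02) = 2.159 s.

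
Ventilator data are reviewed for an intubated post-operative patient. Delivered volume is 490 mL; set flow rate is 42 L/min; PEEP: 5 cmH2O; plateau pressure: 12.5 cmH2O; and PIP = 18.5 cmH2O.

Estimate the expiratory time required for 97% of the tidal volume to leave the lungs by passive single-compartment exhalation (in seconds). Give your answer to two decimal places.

1.96

Flow: 42 L/min ÷ 60 = 0.7 L/s.
R = (PIP − Pplat)/V̇ = (18.5 − 12.5) / 0.7 = 6.0/0.7 = 8.571 cmH2O·s/L.
C = Vt/(Pplat − PEEP) = 490.0 / (12.5 − 5) = 490.0/7.5 = 65.333 mL/cmH2O.
τ = R × C = 8.571 × 0.06533 L/cmH2O = 0.5599 s.
t = −τ·ln(1 − 0.97) = −0.5599·ln(0.03) = 1.963 s.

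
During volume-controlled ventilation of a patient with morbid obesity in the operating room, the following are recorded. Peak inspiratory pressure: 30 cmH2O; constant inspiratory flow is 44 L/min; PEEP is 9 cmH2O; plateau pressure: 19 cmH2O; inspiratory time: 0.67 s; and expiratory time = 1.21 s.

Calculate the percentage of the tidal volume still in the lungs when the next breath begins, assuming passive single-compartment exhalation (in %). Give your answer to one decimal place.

Flow: 44 L/min ÷ 60 = 0.7333 L/s.
Vt = flow × Ti = 0.7333 L/s × 0.67 s × 1000 mL/L = 491.31 mL.
R = (PIP − Pplat)/V̇ = (30 − 19) / 0.7333 = 11.0/0.7333 = 15.001 cmH2O·s/L.
C = Vt/(Pplat − PEEP) = 491.31 / (19 − 9) = 491.31/10.0 = 49.131 mL/cmH2O.
τ = R × C = 15.001 × 0.04913 L/cmH2O = 0.737 s.
Fraction remaining at end-expiration = e^(−Te/τ) = e^(−1.21/0.737) = 0.1936 → 19.36%.

19.4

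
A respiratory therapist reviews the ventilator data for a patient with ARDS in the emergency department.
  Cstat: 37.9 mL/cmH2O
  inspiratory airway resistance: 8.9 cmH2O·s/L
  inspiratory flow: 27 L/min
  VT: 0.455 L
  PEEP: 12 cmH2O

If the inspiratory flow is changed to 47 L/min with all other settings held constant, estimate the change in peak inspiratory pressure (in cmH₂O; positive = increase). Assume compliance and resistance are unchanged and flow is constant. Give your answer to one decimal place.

3.0

Flow: 27 L/min ÷ 60 = 0.45 L/s.
New flow: 47 L/min ÷ 60 = 0.7833 L/s.
PIP = Vt/C + R·V̇ + PEEP (constant-flow equation of motion).
Only the resistive term changes: ΔPIP = R × ΔV̇ = 8.9 × (0.7833 − 0.45) = 8.9 × 0.3333 = 2.966 cmH2O.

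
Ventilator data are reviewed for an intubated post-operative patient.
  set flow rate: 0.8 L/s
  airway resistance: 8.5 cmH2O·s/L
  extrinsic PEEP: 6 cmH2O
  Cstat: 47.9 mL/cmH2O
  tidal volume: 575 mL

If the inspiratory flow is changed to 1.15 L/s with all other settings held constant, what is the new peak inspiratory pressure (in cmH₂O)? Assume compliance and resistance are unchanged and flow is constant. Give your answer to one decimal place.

27.8

PIP = Vt/C + R·V̇ + PEEP (constant-flow equation of motion).
Only the resistive term changes: ΔPIP = R × ΔV̇ = 8.5 × (1.15 − 0.8) = 8.5 × 0.35 = 2.975 cmH2O.
Original PIP = 575/47.9 + 8.5×0.8 + 6 = 24.804 cmH2O; new PIP = 24.804 + (2.975) = 27.779 cmH2O.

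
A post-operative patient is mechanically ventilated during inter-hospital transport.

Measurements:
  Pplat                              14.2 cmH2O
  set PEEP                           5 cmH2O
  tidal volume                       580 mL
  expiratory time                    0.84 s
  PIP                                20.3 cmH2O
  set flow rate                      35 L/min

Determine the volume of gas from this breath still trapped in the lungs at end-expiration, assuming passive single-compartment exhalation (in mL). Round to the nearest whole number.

162

Flow: 35 L/min ÷ 60 = 0.5833 L/s.
R = (PIP − Pplat)/V̇ = (20.3 − 14.2) / 0.5833 = 6.1/0.5833 = 10.458 cmH2O·s/L.
C = Vt/(Pplat − PEEP) = 580.0 / (14.2 − 5) = 580.0/9.2 = 63.043 mL/cmH2O.
τ = R × C = 10.458 × 0.06304 L/cmH2O = 0.6593 s.
Fraction remaining = e^(−Te/τ) = e^(−0.84/0.6593) = 0.2797.
Trapped volume = 580.0 × 0.2797 = 162.23 mL.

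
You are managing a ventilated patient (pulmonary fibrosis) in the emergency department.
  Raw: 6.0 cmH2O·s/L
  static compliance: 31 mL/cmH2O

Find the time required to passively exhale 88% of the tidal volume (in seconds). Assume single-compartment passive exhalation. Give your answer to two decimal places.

0.39

τ = R × C = 6.0 × 31 mL/cmH2O = 6.0 × 0.031 L/cmH2O = 0.186 s.
Exhaled fraction f = 1 − e^(−t/τ) → t = −τ·ln(1 − f) = −0.186·ln(0.12) = 0.3944 s.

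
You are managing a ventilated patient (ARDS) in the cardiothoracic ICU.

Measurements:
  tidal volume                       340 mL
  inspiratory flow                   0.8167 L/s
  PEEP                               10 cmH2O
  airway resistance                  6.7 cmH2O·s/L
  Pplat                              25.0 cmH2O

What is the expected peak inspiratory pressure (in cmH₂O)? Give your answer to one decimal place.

PIP = Pplat + Raw × flow = 25.0 + 6.7 × 0.8167 = 25.0 + 5.472 = 30.472 cmH2O.

30.5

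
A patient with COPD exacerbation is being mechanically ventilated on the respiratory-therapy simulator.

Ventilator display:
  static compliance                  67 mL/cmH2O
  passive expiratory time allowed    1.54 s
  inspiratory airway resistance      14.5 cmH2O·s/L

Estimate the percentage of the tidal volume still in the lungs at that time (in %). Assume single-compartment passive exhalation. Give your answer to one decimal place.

20.5

τ = R × C = 14.5 × 67 mL/cmH2O = 14.5 × 0.067 L/cmH2O = 0.9715 s.
Passive exhalation: V(t)/V₀ = e^(−t/τ) = e^(−1.54/0.9715) = 0.2049.
Fraction remaining = 0.2049 → 20.49%.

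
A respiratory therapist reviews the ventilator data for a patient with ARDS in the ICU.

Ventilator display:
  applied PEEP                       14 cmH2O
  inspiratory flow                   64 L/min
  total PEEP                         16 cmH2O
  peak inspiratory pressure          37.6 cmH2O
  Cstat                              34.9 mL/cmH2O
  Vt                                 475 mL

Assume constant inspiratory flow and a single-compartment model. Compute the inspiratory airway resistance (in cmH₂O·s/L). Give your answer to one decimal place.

Flow: 64 L/min ÷ 60 = 1.0667 L/s.
Total PEEP = 16 cmH2O (set 14 + intrinsic 2); this is the baseline alveolar pressure.
Equation of motion (constant flow): PIP = Vt/C + R·V̇ + PEEP.
R·V̇ = PIP − Vt/C − PEEP = 37.6 − 475/34.9 − 16 = 37.6 − 13.61 − 16 = 7.99 cmH2O.
R = 7.99 / 1.0667 = 7.49 cmH2O·s/L.

7.5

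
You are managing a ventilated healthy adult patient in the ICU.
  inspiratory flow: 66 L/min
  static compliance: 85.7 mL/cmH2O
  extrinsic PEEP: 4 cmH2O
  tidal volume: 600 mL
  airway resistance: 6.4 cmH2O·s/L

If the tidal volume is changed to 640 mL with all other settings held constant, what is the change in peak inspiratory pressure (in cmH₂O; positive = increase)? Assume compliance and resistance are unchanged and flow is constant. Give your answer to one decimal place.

PIP = Vt/C + R·V̇ + PEEP (constant-flow equation of motion).
Only the elastic term changes: ΔPIP = ΔVt / C = (640 − 600) / 85.7 = 0.4667 cmH2O.

0.5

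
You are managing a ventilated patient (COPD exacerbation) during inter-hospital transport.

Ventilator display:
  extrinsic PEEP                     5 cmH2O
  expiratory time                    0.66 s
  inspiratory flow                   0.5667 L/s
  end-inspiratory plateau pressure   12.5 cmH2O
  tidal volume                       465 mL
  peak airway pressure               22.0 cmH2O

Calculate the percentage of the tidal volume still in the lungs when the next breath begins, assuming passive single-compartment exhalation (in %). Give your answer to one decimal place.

R = (PIP − Pplat)/V̇ = (22.0 − 12.5) / 0.5667 = 9.5/0.5667 = 16.764 cmH2O·s/L.
C = Vt/(Pplat − PEEP) = 465.0 / (12.5 − 5) = 465.0/7.5 = 62.0 mL/cmH2O.
τ = R × C = 16.764 × 0.062 L/cmH2O = 1.039 s.
Fraction remaining at end-expiration = e^(−Te/τ) = e^(−0.66/1.039) = 0.5298 → 52.98%.

53.0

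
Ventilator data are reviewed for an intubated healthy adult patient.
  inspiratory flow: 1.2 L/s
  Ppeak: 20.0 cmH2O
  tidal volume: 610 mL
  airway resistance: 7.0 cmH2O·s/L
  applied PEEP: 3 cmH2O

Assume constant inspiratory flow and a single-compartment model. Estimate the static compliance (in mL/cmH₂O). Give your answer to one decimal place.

Equation of motion (constant flow): PIP = Vt/C + R·V̇ + PEEP.
Vt/C = PIP − R·V̇ − PEEP = 20.0 − 7.0×1.2 − 3 = 20.0 − 8.4 − 3 = 8.6 cmH2O.
C = Vt / 8.6 = 610 / 8.6 = 70.93 mL/cmH2O.

70.9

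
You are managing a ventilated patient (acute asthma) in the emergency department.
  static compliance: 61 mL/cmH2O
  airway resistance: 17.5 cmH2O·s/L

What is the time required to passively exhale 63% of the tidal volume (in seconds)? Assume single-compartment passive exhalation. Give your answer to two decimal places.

τ = R × C = 17.5 × 61 mL/cmH2O = 17.5 × 0.061 L/cmH2O = 1.068 s.
Exhaled fraction f = 1 − e^(−t/τ) → t = −τ·ln(1 − f) = −1.068·ln(0.37) = 1.062 s.

1.06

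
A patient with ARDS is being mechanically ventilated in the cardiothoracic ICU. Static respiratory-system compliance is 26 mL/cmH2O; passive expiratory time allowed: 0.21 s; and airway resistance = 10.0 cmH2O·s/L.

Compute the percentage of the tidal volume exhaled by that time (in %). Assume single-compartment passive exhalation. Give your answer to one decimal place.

τ = R × C = 10.0 × 26 mL/cmH2O = 10.0 × 0.026 L/cmH2O = 0.26 s.
Passive exhalation: V(t)/V₀ = e^(−t/τ) = e^(−0.21/0.26) = 0.4459.
Fraction exhaled = 1 − 0.4459 = 0.5541 → 55.41%.

55.4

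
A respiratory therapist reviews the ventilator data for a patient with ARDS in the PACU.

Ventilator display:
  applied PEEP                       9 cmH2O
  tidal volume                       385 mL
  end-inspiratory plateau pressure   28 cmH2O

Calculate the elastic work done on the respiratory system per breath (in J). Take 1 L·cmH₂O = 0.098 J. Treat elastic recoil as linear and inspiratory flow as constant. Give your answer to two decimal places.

0.36

Elastic work ≈ ½ × (Pplat − PEEP) × Vt = 0.5 × (28 − 9) × 0.385 L = 0.5 × 19.0 × 0.385 = 3.658 L·cmH2O.
× 0.098 J/(L·cmH2O) → 0.3585 J.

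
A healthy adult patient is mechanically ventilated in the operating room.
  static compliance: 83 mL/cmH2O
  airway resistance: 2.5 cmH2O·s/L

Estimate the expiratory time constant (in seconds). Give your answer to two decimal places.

0.21

τ = R × C = 2.5 × 83 mL/cmH2O = 2.5 × 0.083 L/cmH2O = 0.2075 s.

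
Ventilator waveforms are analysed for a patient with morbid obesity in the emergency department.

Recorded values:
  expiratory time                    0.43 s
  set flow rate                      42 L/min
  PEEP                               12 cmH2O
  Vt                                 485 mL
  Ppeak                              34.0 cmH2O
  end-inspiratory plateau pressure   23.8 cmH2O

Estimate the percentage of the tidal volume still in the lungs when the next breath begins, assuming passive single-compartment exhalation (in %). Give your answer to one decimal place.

Flow: 42 L/min ÷ 60 = 0.7 L/s.
R = (PIP − Pplat)/V̇ = (34.0 − 23.8) / 0.7 = 10.2/0.7 = 14.571 cmH2O·s/L.
C = Vt/(Pplat − PEEP) = 485.0 / (23.8 − 12) = 485.0/11.8 = 41.102 mL/cmH2O.
τ = R × C = 14.571 × 0.0411 L/cmH2O = 0.5989 s.
Fraction remaining at end-expiration = e^(−Te/τ) = e^(−0.43/0.5989) = 0.4877 → 48.77%.

48.8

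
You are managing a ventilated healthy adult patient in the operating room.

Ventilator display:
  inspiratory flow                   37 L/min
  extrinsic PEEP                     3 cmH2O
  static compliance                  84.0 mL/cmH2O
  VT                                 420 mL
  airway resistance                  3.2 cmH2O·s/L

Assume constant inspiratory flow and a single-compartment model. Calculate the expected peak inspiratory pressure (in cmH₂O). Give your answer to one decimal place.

Flow: 37 L/min ÷ 60 = 0.6167 L/s.
Equation of motion (constant flow): PIP = Vt/C + R·V̇ + PEEP.
PIP = 420/84.0 + 3.2×0.6167 + 3 = 5.0 + 1.973 + 3 = 9.973 cmH2O.

10.0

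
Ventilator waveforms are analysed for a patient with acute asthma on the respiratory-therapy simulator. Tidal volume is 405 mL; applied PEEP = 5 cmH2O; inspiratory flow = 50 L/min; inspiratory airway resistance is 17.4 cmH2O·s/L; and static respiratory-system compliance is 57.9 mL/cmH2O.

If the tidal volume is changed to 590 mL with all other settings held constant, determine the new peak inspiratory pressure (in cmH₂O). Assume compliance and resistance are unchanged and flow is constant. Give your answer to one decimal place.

29.7

Flow: 50 L/min ÷ 60 = 0.8333 L/s.
PIP = Vt/C + R·V̇ + PEEP (constant-flow equation of motion).
Only the elastic term changes: ΔPIP = ΔVt / C = (590 − 405) / 57.9 = 3.195 cmH2O.
Original PIP = 405/57.9 + 17.4×0.8333 + 5 = 26.494 cmH2O; new PIP = 26.494 + (3.195) = 29.689 cmH2O.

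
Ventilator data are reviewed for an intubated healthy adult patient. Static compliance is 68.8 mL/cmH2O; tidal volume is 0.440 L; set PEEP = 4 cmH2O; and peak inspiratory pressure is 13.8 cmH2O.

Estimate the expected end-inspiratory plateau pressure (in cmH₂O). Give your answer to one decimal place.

10.4

Pplat = PEEP + Vt / Cstat = 4 + 440 / 68.8 = 4 + 6.395 = 10.395 cmH2O.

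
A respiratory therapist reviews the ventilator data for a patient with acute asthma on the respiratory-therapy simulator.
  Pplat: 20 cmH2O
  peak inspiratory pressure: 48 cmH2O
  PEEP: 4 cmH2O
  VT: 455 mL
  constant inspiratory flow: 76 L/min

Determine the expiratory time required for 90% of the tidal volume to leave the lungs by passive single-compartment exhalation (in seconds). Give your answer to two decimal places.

1.45

Flow: 76 L/min ÷ 60 = 1.2667 L/s.
R = (PIP − Pplat)/V̇ = (48 − 20) / 1.2667 = 28.0/1.2667 = 22.105 cmH2O·s/L.
C = Vt/(Pplat − PEEP) = 455.0 / (20 − 4) = 455.0/16.0 = 28.438 mL/cmH2O.
τ = R × C = 22.105 × 0.02844 L/cmH2O = 0.6287 s.
t = −τ·ln(1 − 0.90) = −0.6287·ln(0.1) = 1.448 s.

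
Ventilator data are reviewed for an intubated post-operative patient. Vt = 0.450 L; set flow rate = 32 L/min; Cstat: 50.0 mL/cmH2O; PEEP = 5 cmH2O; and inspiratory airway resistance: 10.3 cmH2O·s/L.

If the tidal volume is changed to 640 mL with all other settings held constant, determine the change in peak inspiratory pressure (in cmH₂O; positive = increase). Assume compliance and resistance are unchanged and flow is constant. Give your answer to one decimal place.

3.8

PIP = Vt/C + R·V̇ + PEEP (constant-flow equation of motion).
Only the elastic term changes: ΔPIP = ΔVt / C = (640 − 450) / 50.0 = 3.8 cmH2O.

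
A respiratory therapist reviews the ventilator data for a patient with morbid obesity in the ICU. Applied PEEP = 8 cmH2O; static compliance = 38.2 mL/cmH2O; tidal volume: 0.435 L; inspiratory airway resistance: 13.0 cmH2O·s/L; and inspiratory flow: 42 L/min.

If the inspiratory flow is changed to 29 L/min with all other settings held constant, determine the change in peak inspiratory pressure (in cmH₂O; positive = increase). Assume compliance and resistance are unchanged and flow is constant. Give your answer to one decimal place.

-2.8

Flow: 42 L/min ÷ 60 = 0.7 L/s.
New flow: 29 L/min ÷ 60 = 0.4833 L/s.
PIP = Vt/C + R·V̇ + PEEP (constant-flow equation of motion).
Only the resistive term changes: ΔPIP = R × ΔV̇ = 13.0 × (0.4833 − 0.7) = 13.0 × -0.2167 = -2.817 cmH2O.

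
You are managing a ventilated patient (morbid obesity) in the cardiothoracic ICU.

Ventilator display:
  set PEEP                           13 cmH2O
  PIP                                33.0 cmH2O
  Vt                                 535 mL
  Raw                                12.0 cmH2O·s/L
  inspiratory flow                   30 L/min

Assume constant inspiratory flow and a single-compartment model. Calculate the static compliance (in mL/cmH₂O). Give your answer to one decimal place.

Flow: 30 L/min ÷ 60 = 0.5 L/s.
Equation of motion (constant flow): PIP = Vt/C + R·V̇ + PEEP.
Vt/C = PIP − R·V̇ − PEEP = 33.0 − 12.0×0.5 − 13 = 33.0 − 6.0 − 13 = 14.0 cmH2O.
C = Vt / 14.0 = 535 / 14.0 = 38.214 mL/cmH2O.

38.2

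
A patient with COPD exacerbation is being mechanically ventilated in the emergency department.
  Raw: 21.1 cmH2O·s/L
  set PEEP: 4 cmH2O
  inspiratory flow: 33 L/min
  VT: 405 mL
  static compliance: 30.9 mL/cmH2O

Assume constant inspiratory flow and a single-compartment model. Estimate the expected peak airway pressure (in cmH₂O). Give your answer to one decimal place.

Flow: 33 L/min ÷ 60 = 0.55 L/s.
Equation of motion (constant flow): PIP = Vt/C + R·V̇ + PEEP.
PIP = 405/30.9 + 21.1×0.55 + 4 = 13.107 + 11.605 + 4 = 28.712 cmH2O.

28.7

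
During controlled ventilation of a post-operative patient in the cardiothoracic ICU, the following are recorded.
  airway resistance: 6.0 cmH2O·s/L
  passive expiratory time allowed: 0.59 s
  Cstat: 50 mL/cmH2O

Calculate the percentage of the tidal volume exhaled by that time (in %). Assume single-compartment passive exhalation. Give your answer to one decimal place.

86.0

τ = R × C = 6.0 × 50 mL/cmH2O = 6.0 × 0.050 L/cmH2O = 0.3 s.
Passive exhalation: V(t)/V₀ = e^(−t/τ) = e^(−0.59/0.3) = 0.1399.
Fraction exhaled = 1 − 0.1399 = 0.8601 → 86.01%.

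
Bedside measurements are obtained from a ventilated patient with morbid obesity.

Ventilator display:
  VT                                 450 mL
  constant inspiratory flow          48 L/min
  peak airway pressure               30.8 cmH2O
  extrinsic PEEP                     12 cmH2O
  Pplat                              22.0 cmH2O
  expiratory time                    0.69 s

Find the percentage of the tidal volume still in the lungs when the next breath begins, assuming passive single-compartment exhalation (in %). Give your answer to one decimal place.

Flow: 48 L/min ÷ 60 = 0.8 L/s.
R = (PIP − Pplat)/V̇ = (30.8 − 22.0) / 0.8 = 8.8/0.8 = 11.0 cmH2O·s/L.
C = Vt/(Pplat − PEEP) = 450.0 / (22.0 − 12) = 450.0/10.0 = 45.0 mL/cmH2O.
τ = R × C = 11.0 × 0.045 L/cmH2O = 0.495 s.
Fraction remaining at end-expiration = e^(−Te/τ) = e^(−0.69/0.495) = 0.2481 → 24.81%.

24.8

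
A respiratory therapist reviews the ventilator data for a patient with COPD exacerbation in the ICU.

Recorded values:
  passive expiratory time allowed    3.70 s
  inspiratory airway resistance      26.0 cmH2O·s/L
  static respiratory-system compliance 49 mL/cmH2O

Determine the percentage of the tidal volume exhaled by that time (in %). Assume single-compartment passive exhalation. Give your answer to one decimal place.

τ = R × C = 26.0 × 49 mL/cmH2O = 26.0 × 0.049 L/cmH2O = 1.274 s.
Passive exhalation: V(t)/V₀ = e^(−t/τ) = e^(−3.70/1.274) = 0.05479.
Fraction exhaled = 1 − 0.05479 = 0.9452 → 94.52%.

94.5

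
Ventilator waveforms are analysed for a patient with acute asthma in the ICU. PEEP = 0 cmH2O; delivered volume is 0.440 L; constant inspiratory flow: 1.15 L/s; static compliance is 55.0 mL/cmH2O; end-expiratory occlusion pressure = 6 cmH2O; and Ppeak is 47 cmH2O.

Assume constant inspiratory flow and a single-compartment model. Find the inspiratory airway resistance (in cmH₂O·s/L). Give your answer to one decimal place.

Total PEEP = 6 cmH2O (set 0 + intrinsic 6); this is the baseline alveolar pressure.
Equation of motion (constant flow): PIP = Vt/C + R·V̇ + PEEP.
R·V̇ = PIP − Vt/C − PEEP = 47 − 440/55.0 − 6 = 47 − 8.0 − 6 = 33.0 cmH2O.
R = 33.0 / 1.15 = 28.696 cmH2O·s/L.

28.7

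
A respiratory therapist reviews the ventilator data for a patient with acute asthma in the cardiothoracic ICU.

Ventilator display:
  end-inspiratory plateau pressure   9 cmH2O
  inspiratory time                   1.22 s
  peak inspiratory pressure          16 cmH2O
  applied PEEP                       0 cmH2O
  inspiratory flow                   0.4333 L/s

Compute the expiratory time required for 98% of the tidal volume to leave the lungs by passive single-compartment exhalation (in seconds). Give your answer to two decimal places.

Vt = flow × Ti = 0.4333 L/s × 1.22 s × 1000 mL/L = 528.63 mL.
R = (PIP − Pplat)/V̇ = (16 − 9) / 0.4333 = 7.0/0.4333 = 16.155 cmH2O·s/L.
C = Vt/(Pplat − PEEP) = 528.63 / (9 − 0) = 528.63/9.0 = 58.737 mL/cmH2O.
τ = R × C = 16.155 × 0.05874 L/cmH2O = 0.9489 s.
t = −τ·ln(1 − 0.98) = −0.9489·ln(0.02) = 3.712 s.

3.71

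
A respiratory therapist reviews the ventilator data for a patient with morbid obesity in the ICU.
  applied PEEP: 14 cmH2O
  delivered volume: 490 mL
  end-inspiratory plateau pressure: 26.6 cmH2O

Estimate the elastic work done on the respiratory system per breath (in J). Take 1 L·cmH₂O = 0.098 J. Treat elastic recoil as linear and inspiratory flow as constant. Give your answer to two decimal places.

0.30

Elastic work ≈ ½ × (Pplat − PEEP) × Vt = 0.5 × (26.6 − 14) × 0.490 L = 0.5 × 12.6 × 0.490 = 3.087 L·cmH2O.
× 0.098 J/(L·cmH2O) → 0.3025 J.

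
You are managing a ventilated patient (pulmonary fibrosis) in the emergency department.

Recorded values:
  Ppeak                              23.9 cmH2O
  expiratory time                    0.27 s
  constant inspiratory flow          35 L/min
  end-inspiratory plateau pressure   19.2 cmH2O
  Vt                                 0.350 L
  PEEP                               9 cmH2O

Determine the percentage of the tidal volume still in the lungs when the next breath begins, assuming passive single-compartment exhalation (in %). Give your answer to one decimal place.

37.7

Flow: 35 L/min ÷ 60 = 0.5833 L/s.
R = (PIP − Pplat)/V̇ = (23.9 − 19.2) / 0.5833 = 4.7/0.5833 = 8.058 cmH2O·s/L.
C = Vt/(Pplat − PEEP) = 350.0 / (19.2 − 9) = 350.0/10.2 = 34.314 mL/cmH2O.
τ = R × C = 8.058 × 0.03431 L/cmH2O = 0.2765 s.
Fraction remaining at end-expiration = e^(−Te/τ) = e^(−0.27/0.2765) = 0.3766 → 37.66%.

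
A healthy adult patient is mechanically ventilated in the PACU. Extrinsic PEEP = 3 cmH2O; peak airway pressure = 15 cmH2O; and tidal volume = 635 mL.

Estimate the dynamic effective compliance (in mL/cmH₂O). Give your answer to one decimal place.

52.9

Dynamic compliance = Vt / (PIP − PEEP) = 635 / (15 − 3) = 635 / 12.0 = 52.917 mL/cmH2O.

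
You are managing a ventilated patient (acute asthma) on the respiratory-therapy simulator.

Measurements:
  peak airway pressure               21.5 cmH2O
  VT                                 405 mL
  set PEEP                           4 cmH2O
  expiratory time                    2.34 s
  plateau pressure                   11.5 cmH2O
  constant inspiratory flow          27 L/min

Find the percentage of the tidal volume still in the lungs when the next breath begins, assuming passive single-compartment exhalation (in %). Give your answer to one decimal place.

Flow: 27 L/min ÷ 60 = 0.45 L/s.
R = (PIP − Pplat)/V̇ = (21.5 − 11.5) / 0.45 = 10.0/0.45 = 22.222 cmH2O·s/L.
C = Vt/(Pplat − PEEP) = 405.0 / (11.5 − 4) = 405.0/7.5 = 54.0 mL/cmH2O.
τ = R × C = 22.222 × 0.054 L/cmH2O = 1.2 s.
Fraction remaining at end-expiration = e^(−Te/τ) = e^(−2.34/1.2) = 0.1423 → 14.23%.

14.2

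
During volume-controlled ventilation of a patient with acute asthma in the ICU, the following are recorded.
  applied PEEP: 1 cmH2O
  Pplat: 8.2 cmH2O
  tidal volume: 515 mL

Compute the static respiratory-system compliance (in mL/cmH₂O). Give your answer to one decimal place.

Cstat = Vt / (Pplat − PEEP) = 515 / (8.2 − 1) = 515 / 7.2 = 71.528 mL/cmH2O.

71.5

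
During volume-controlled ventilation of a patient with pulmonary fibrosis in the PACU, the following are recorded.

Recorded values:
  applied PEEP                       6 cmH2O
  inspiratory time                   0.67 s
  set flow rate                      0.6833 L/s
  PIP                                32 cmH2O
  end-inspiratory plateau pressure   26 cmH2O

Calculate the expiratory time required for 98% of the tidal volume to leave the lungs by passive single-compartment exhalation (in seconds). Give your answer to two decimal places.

0.79

Vt = flow × Ti = 0.6833 L/s × 0.67 s × 1000 mL/L = 457.81 mL.
R = (PIP − Pplat)/V̇ = (32 − 26) / 0.6833 = 6.0/0.6833 = 8.781 cmH2O·s/L.
C = Vt/(Pplat − PEEP) = 457.81 / (26 − 6) = 457.81/20.0 = 22.891 mL/cmH2O.
τ = R × C = 8.781 × 0.02289 L/cmH2O = 0.201 s.
t = −τ·ln(1 − 0.98) = −0.201·ln(0.02) = 0.7863 s.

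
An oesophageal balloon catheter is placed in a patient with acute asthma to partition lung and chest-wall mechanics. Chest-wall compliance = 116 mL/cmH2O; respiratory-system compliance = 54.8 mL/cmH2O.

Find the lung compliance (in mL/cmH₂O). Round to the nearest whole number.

104

1/CL = 1/Crs − 1/Ccw.
1/CL = 1/54.8 − 1/116 = 0.009627.
CL = 103.87 mL/cmH2O.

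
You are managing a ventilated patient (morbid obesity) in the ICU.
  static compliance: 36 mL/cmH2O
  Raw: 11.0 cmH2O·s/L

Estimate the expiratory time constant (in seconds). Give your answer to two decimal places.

τ = R × C = 11.0 × 36 mL/cmH2O = 11.0 × 0.036 L/cmH2O = 0.396 s.

0.40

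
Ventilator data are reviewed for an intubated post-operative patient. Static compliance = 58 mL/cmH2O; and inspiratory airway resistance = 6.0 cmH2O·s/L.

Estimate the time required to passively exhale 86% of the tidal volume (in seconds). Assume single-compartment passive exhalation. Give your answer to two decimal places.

τ = R × C = 6.0 × 58 mL/cmH2O = 6.0 × 0.058 L/cmH2O = 0.348 s.
Exhaled fraction f = 1 − e^(−t/τ) → t = −τ·ln(1 − f) = −0.348·ln(0.14) = 0.6842 s.

0.68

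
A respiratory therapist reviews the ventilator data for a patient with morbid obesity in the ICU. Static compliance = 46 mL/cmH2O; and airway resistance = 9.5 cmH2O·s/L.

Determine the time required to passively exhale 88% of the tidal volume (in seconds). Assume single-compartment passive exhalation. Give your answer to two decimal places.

τ = R × C = 9.5 × 46 mL/cmH2O = 9.5 × 0.046 L/cmH2O = 0.437 s.
Exhaled fraction f = 1 − e^(−t/τ) → t = −τ·ln(1 − f) = −0.437·ln(0.12) = 0.9266 s.

0.93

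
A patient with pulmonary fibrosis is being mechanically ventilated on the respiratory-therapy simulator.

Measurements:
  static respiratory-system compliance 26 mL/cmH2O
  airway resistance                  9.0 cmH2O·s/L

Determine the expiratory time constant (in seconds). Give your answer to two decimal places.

τ = R × C = 9.0 × 26 mL/cmH2O = 9.0 × 0.026 L/cmH2O = 0.234 s.

0.23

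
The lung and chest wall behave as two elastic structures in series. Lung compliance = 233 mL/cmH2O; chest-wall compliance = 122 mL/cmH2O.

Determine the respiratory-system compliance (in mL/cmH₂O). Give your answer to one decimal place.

80.1

Lung and chest wall are elastances in series: 1/Crs = 1/CL + 1/Ccw.
1/Crs = 1/233 + 1/122 = 0.01249.
Crs = 80.064 mL/cmH2O.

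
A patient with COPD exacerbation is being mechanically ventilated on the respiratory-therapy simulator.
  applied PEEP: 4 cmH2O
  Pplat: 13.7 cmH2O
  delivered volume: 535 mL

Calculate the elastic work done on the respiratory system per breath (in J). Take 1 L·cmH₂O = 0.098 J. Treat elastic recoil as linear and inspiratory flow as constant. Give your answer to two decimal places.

0.25

Elastic work ≈ ½ × (Pplat − PEEP) × Vt = 0.5 × (13.7 − 4) × 0.535 L = 0.5 × 9.7 × 0.535 = 2.595 L·cmH2O.
× 0.098 J/(L·cmH2O) → 0.2543 J.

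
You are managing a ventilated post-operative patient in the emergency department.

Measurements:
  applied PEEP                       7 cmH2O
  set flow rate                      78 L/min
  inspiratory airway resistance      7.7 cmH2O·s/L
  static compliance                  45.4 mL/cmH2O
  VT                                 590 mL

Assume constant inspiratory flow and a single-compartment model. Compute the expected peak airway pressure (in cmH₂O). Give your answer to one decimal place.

30.0

Flow: 78 L/min ÷ 60 = 1.3 L/s.
Equation of motion (constant flow): PIP = Vt/C + R·V̇ + PEEP.
PIP = 590/45.4 + 7.7×1.3 + 7 = 12.996 + 10.01 + 7 = 30.006 cmH2O.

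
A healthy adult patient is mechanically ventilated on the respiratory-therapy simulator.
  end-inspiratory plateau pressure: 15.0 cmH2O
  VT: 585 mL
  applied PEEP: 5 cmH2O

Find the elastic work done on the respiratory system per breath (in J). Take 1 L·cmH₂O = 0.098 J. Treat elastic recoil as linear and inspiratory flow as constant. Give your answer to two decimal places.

Elastic work ≈ ½ × (Pplat − PEEP) × Vt = 0.5 × (15.0 − 5) × 0.585 L = 0.5 × 10.0 × 0.585 = 2.925 L·cmH2O.
× 0.098 J/(L·cmH2O) → 0.2867 J.

0.29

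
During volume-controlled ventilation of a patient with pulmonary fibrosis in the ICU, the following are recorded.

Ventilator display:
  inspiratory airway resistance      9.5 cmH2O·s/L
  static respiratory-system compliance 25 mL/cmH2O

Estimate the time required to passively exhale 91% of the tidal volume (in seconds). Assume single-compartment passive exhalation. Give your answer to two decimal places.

0.57

τ = R × C = 9.5 × 25 mL/cmH2O = 9.5 × 0.025 L/cmH2O = 0.2375 s.
Exhaled fraction f = 1 − e^(−t/τ) → t = −τ·ln(1 − f) = −0.2375·ln(0.09) = 0.5719 s.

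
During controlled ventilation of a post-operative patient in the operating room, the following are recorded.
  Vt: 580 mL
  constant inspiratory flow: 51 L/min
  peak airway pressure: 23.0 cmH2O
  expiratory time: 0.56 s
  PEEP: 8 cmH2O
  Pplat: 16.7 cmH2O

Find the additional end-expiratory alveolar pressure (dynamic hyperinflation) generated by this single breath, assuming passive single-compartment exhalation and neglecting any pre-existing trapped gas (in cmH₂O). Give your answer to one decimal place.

Flow: 51 L/min ÷ 60 = 0.85 L/s.
R = (PIP − Pplat)/V̇ = (23.0 − 16.7) / 0.85 = 6.3/0.85 = 7.412 cmH2O·s/L.
C = Vt/(Pplat − PEEP) = 580.0 / (16.7 − 8) = 580.0/8.7 = 66.667 mL/cmH2O.
τ = R × C = 7.412 × 0.06667 L/cmH2O = 0.4942 s.
Fraction remaining = e^(−Te/τ) = e^(−0.56/0.4942) = 0.322; trapped volume = 580.0 × 0.322 = 186.76 mL.
Additional alveolar pressure from trapping ≈ V_trapped / C = 186.76 / 66.667 = 2.801 cmH2O.

2.8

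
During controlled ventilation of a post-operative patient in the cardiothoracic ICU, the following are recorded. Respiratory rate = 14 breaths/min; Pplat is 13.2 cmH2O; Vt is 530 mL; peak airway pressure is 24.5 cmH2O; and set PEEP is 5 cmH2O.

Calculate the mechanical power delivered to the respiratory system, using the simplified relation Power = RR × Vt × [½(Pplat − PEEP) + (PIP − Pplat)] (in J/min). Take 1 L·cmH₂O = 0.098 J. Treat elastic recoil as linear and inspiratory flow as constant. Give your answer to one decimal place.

Per-breath work = Vt × [½(Pplat−PEEP) + (PIP−Pplat)] = 0.530 × [0.5×8.2 + 11.3] = 0.530 × 15.4 = 8.162 L·cmH2O.
Power = 14 × 8.162 = 114.27 L·cmH2O/min.
× 0.098 J/(L·cmH2O) → 11.198 J/min.

11.2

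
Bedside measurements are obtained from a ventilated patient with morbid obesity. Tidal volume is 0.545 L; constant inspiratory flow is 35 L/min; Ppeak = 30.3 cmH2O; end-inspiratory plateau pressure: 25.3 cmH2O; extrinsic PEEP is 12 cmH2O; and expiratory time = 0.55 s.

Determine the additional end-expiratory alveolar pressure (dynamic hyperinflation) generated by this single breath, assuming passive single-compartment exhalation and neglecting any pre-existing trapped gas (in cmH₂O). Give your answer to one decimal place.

Flow: 35 L/min ÷ 60 = 0.5833 L/s.
R = (PIP − Pplat)/V̇ = (30.3 − 25.3) / 0.5833 = 5.0/0.5833 = 8.572 cmH2O·s/L.
C = Vt/(Pplat − PEEP) = 545.0 / (25.3 − 12) = 545.0/13.3 = 40.977 mL/cmH2O.
τ = R × C = 8.572 × 0.04098 L/cmH2O = 0.3513 s.
Fraction remaining = e^(−Te/τ) = e^(−0.55/0.3513) = 0.209; trapped volume = 545.0 × 0.209 = 113.91 mL.
Additional alveolar pressure from trapping ≈ V_trapped / C = 113.91 / 40.977 = 2.78 cmH2O.

2.8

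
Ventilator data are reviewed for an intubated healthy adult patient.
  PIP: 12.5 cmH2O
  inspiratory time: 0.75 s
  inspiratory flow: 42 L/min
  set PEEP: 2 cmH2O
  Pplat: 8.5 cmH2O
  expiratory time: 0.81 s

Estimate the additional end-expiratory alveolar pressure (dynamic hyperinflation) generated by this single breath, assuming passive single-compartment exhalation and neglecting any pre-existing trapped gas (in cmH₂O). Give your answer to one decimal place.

1.1

Flow: 42 L/min ÷ 60 = 0.7 L/s.
Vt = flow × Ti = 0.7 L/s × 0.75 s × 1000 mL/L = 525.0 mL.
R = (PIP − Pplat)/V̇ = (12.5 − 8.5) / 0.7 = 4.0/0.7 = 5.714 cmH2O·s/L.
C = Vt/(Pplat − PEEP) = 525.0 / (8.5 − 2) = 525.0/6.5 = 80.769 mL/cmH2O.
τ = R × C = 5.714 × 0.08077 L/cmH2O = 0.4615 s.
Fraction remaining = e^(−Te/τ) = e^(−0.81/0.4615) = 0.1729; trapped volume = 525.0 × 0.1729 = 90.773 mL.
Additional alveolar pressure from trapping ≈ V_trapped / C = 90.773 / 80.769 = 1.124 cmH2O.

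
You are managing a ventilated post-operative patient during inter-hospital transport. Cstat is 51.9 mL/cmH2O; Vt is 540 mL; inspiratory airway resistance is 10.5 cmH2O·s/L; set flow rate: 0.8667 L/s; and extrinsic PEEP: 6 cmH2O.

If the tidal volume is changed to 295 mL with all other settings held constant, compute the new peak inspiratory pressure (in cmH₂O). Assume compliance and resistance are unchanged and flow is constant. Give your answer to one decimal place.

PIP = Vt/C + R·V̇ + PEEP (constant-flow equation of motion).
Only the elastic term changes: ΔPIP = ΔVt / C = (295 − 540) / 51.9 = -4.721 cmH2O.
Original PIP = 540/51.9 + 10.5×0.8667 + 6 = 25.505 cmH2O; new PIP = 25.505 + (-4.721) = 20.784 cmH2O.

20.8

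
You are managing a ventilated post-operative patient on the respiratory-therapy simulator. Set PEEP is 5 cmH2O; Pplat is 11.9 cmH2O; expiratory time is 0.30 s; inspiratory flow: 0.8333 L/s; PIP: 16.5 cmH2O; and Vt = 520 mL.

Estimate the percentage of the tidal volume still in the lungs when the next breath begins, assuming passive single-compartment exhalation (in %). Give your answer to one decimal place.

48.6

R = (PIP − Pplat)/V̇ = (16.5 − 11.9) / 0.8333 = 4.6/0.8333 = 5.52 cmH2O·s/L.
C = Vt/(Pplat − PEEP) = 520.0 / (11.9 − 5) = 520.0/6.9 = 75.362 mL/cmH2O.
τ = R × C = 5.52 × 0.07536 L/cmH2O = 0.416 s.
Fraction remaining at end-expiration = e^(−Te/τ) = e^(−0.30/0.416) = 0.4862 → 48.62%.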